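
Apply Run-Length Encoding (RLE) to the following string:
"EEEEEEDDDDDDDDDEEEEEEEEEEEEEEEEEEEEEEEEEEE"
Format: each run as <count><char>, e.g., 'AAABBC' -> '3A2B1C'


Scanning runs left to right:
  i=0: run of 'E' x 6 -> '6E'
  i=6: run of 'D' x 9 -> '9D'
  i=15: run of 'E' x 27 -> '27E'

RLE = 6E9D27E


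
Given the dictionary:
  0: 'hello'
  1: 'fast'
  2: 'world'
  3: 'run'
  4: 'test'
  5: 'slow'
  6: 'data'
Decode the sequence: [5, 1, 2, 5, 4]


Look up each index in the dictionary:
  5 -> 'slow'
  1 -> 'fast'
  2 -> 'world'
  5 -> 'slow'
  4 -> 'test'

Decoded: "slow fast world slow test"


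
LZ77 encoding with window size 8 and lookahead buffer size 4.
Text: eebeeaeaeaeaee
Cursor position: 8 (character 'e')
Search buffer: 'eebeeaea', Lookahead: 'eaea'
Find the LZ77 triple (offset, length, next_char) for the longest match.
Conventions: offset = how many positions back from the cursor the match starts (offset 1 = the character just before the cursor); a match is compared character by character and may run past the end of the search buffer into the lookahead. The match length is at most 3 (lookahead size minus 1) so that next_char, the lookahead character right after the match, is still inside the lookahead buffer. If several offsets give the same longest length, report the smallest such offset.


Try each offset into the search buffer:
  offset=1 (pos 7, char 'a'): match length 0
  offset=2 (pos 6, char 'e'): match length 3
  offset=3 (pos 5, char 'a'): match length 0
  offset=4 (pos 4, char 'e'): match length 3
  offset=5 (pos 3, char 'e'): match length 1
  offset=6 (pos 2, char 'b'): match length 0
  offset=7 (pos 1, char 'e'): match length 1
  offset=8 (pos 0, char 'e'): match length 1
Longest match has length 3, found at offsets 2, 4; take the smallest, offset 2.
next_char = character at position 8 + 3 = 11 -> 'a'

Best match: offset=2, length=3 (matching 'eae' starting at position 6)
LZ77 triple: (2, 3, 'a')


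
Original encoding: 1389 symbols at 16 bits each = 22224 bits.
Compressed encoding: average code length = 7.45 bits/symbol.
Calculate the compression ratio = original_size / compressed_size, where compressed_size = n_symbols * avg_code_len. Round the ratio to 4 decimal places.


original_size = n_symbols * orig_bits = 1389 * 16 = 22224 bits
compressed_size = n_symbols * avg_code_len = 1389 * 7.45 = 10348.05 bits
ratio = original_size / compressed_size = 22224 / 10348.05 = 2.1477

Compression ratio = 2.1477


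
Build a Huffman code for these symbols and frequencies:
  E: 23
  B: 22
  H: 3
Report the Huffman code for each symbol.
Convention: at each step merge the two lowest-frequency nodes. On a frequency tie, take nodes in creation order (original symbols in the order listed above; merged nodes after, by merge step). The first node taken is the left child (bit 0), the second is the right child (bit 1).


Huffman tree construction:
Step 1: Merge H(3) + B(22) = 25
Step 2: Merge E(23) + (H+B)(25) = 48
Read each symbol's code off the tree from the root (left child = 0, right child = 1).

Codes:
  E: 0 (length 1)
  B: 11 (length 2)
  H: 10 (length 2)
Average code length: 73/48 = 1.5208 bits/symbol


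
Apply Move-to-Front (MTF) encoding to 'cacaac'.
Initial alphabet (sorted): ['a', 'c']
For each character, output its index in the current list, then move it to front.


MTF encoding:
'c': index 1 in ['a', 'c'] -> ['c', 'a']
'a': index 1 in ['c', 'a'] -> ['a', 'c']
'c': index 1 in ['a', 'c'] -> ['c', 'a']
'a': index 1 in ['c', 'a'] -> ['a', 'c']
'a': index 0 in ['a', 'c'] -> ['a', 'c']
'c': index 1 in ['a', 'c'] -> ['c', 'a']


Output: [1, 1, 1, 1, 0, 1]


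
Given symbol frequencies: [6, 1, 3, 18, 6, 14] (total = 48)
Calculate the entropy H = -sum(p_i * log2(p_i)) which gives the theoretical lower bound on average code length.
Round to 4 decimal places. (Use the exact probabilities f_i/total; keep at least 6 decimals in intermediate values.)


Per-symbol terms -p_i * log2(p_i) with p_i = f_i/48:
  p = 6/48 = 0.125000: log2(p) = -3.000000, -p*log2(p) = 0.375000
  p = 1/48 = 0.020833: log2(p) = -5.584963, -p*log2(p) = 0.116353
  p = 3/48 = 0.062500: log2(p) = -4.000000, -p*log2(p) = 0.250000
  p = 18/48 = 0.375000: log2(p) = -1.415037, -p*log2(p) = 0.530639
  p = 6/48 = 0.125000: log2(p) = -3.000000, -p*log2(p) = 0.375000
  p = 14/48 = 0.291667: log2(p) = -1.777608, -p*log2(p) = 0.518469
H = 0.375000 + 0.116353 + 0.250000 + 0.530639 + 0.375000 + 0.518469 = 2.165461

H = 2.1655 bits/symbol


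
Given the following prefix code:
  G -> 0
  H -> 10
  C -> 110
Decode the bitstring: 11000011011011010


Decoding step by step:
Bits 110 -> C
Bits 0 -> G
Bits 0 -> G
Bits 0 -> G
Bits 110 -> C
Bits 110 -> C
Bits 110 -> C
Bits 10 -> H


Decoded message: CGGGCCCH


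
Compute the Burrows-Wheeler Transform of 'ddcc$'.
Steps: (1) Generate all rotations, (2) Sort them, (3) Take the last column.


Rotations (sorted):
  0: $ddcc -> last char: c
  1: c$ddc -> last char: c
  2: cc$dd -> last char: d
  3: dcc$d -> last char: d
  4: ddcc$ -> last char: $


BWT = ccdd$


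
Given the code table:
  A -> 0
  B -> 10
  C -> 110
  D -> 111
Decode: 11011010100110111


Decoding:
110 -> C
110 -> C
10 -> B
10 -> B
0 -> A
110 -> C
111 -> D


Result: CCBBACD


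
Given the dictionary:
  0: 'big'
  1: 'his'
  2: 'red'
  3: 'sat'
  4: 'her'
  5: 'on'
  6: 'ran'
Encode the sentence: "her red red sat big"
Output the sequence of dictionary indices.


Look up each word in the dictionary:
  'her' -> 4
  'red' -> 2
  'red' -> 2
  'sat' -> 3
  'big' -> 0

Encoded: [4, 2, 2, 3, 0]


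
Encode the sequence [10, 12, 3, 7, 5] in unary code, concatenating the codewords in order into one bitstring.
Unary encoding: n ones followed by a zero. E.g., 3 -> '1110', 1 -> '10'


Encode each number as n ones followed by a terminating 0:
  10 -> 11111111110 (11 bits)
  12 -> 1111111111110 (13 bits)
  3 -> 1110 (4 bits)
  7 -> 11111110 (8 bits)
  5 -> 111110 (6 bits)
Total length = 11 + 13 + 4 + 8 + 6 = 42 bits.

Unary([10, 12, 3, 7, 5]) = 111111111101111111111110111011111110111110 (42 bits)


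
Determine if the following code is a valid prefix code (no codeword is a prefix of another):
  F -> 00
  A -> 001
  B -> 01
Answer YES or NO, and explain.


Checking each pair (does one codeword prefix another?):
  F='00' vs A='001': prefix -- VIOLATION

NO -- this is NOT a valid prefix code. F (00) is a prefix of A (001).


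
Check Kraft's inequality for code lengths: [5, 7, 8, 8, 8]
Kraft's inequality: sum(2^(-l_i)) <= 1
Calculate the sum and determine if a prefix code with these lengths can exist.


Sum = 2^(-5) + 2^(-7) + 2^(-8) + 2^(-8) + 2^(-8)
    = 0.03125 + 0.0078125 + 0.00390625 + 0.00390625 + 0.00390625
    = 13/256 = 0.05078125
Since 0.05078125 <= 1, Kraft's inequality IS satisfied.
A prefix code with these lengths CAN exist.

Kraft sum = 0.05078125. Satisfied.


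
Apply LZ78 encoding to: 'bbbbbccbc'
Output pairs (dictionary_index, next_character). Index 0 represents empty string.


LZ78 encoding steps:
Dictionary: {0: ''}
Step 1: w='' (idx 0), next='b' -> output (0, 'b'), add 'b' as idx 1
Step 2: w='b' (idx 1), next='b' -> output (1, 'b'), add 'bb' as idx 2
Step 3: w='bb' (idx 2), next='c' -> output (2, 'c'), add 'bbc' as idx 3
Step 4: w='' (idx 0), next='c' -> output (0, 'c'), add 'c' as idx 4
Step 5: w='b' (idx 1), next='c' -> output (1, 'c'), add 'bc' as idx 5


Encoded: [(0, 'b'), (1, 'b'), (2, 'c'), (0, 'c'), (1, 'c')]


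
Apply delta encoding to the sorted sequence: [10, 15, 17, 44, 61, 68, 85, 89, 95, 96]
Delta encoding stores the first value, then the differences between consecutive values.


First value: 10
Deltas:
  15 - 10 = 5
  17 - 15 = 2
  44 - 17 = 27
  61 - 44 = 17
  68 - 61 = 7
  85 - 68 = 17
  89 - 85 = 4
  95 - 89 = 6
  96 - 95 = 1


Delta encoded: [10, 5, 2, 27, 17, 7, 17, 4, 6, 1]


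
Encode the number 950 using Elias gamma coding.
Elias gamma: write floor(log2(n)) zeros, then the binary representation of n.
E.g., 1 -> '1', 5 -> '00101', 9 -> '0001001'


num_bits = floor(log2(950)) + 1 = 10
leading_zeros = num_bits - 1 = 9
binary(950) = 1110110110

Elias gamma(950) = '000000000' + '1110110110' = 0000000001110110110 (19 bits)


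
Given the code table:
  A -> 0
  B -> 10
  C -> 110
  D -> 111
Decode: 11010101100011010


Decoding:
110 -> C
10 -> B
10 -> B
110 -> C
0 -> A
0 -> A
110 -> C
10 -> B


Result: CBBCAACB


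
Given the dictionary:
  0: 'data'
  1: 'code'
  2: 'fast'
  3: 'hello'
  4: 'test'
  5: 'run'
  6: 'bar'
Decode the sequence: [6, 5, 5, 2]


Look up each index in the dictionary:
  6 -> 'bar'
  5 -> 'run'
  5 -> 'run'
  2 -> 'fast'

Decoded: "bar run run fast"


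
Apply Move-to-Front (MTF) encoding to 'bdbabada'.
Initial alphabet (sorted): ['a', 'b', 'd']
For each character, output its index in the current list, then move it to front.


MTF encoding:
'b': index 1 in ['a', 'b', 'd'] -> ['b', 'a', 'd']
'd': index 2 in ['b', 'a', 'd'] -> ['d', 'b', 'a']
'b': index 1 in ['d', 'b', 'a'] -> ['b', 'd', 'a']
'a': index 2 in ['b', 'd', 'a'] -> ['a', 'b', 'd']
'b': index 1 in ['a', 'b', 'd'] -> ['b', 'a', 'd']
'a': index 1 in ['b', 'a', 'd'] -> ['a', 'b', 'd']
'd': index 2 in ['a', 'b', 'd'] -> ['d', 'a', 'b']
'a': index 1 in ['d', 'a', 'b'] -> ['a', 'd', 'b']


Output: [1, 2, 1, 2, 1, 1, 2, 1]


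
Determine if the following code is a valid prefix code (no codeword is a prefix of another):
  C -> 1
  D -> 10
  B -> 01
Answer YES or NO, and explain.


Checking each pair (does one codeword prefix another?):
  C='1' vs D='10': prefix -- VIOLATION

NO -- this is NOT a valid prefix code. C (1) is a prefix of D (10).


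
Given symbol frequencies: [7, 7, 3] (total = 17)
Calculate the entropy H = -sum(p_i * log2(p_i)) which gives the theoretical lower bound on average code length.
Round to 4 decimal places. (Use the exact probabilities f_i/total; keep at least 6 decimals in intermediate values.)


Per-symbol terms -p_i * log2(p_i) with p_i = f_i/17:
  p = 7/17 = 0.411765: log2(p) = -1.280108, -p*log2(p) = 0.527103
  p = 7/17 = 0.411765: log2(p) = -1.280108, -p*log2(p) = 0.527103
  p = 3/17 = 0.176471: log2(p) = -2.502500, -p*log2(p) = 0.441618
H = 0.527103 + 0.527103 + 0.441618 = 1.495824

H = 1.4958 bits/symbol


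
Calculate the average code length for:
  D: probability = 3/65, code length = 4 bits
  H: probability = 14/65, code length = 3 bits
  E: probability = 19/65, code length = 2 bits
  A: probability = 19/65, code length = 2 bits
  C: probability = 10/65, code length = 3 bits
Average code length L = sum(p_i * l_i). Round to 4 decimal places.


Weighted contributions p_i * l_i:
  D: (3/65) * 4 = 12/65
  H: (14/65) * 3 = 42/65
  E: (19/65) * 2 = 38/65
  A: (19/65) * 2 = 38/65
  C: (10/65) * 3 = 30/65
Sum = (12 + 42 + 38 + 38 + 30)/65 = 160/65

L = 160/65 = 2.4615 bits/symbol


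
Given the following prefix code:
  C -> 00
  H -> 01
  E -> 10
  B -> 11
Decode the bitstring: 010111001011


Decoding step by step:
Bits 01 -> H
Bits 01 -> H
Bits 11 -> B
Bits 00 -> C
Bits 10 -> E
Bits 11 -> B


Decoded message: HHBCEB


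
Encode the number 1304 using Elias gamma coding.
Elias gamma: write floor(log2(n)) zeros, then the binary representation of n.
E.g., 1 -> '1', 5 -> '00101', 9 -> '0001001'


num_bits = floor(log2(1304)) + 1 = 11
leading_zeros = num_bits - 1 = 10
binary(1304) = 10100011000

Elias gamma(1304) = '0000000000' + '10100011000' = 000000000010100011000 (21 bits)


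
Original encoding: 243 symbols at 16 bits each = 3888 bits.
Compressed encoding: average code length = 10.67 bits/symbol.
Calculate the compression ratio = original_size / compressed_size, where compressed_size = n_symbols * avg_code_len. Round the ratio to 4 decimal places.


original_size = n_symbols * orig_bits = 243 * 16 = 3888 bits
compressed_size = n_symbols * avg_code_len = 243 * 10.67 = 2592.81 bits
ratio = original_size / compressed_size = 3888 / 2592.81 = 1.4995

Compression ratio = 1.4995


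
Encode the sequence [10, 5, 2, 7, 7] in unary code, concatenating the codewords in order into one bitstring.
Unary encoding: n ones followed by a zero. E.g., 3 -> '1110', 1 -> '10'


Encode each number as n ones followed by a terminating 0:
  10 -> 11111111110 (11 bits)
  5 -> 111110 (6 bits)
  2 -> 110 (3 bits)
  7 -> 11111110 (8 bits)
  7 -> 11111110 (8 bits)
Total length = 11 + 6 + 3 + 8 + 8 = 36 bits.

Unary([10, 5, 2, 7, 7]) = 111111111101111101101111111011111110 (36 bits)


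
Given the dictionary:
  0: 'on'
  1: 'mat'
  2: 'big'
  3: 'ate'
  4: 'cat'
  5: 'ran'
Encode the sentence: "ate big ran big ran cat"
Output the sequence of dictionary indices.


Look up each word in the dictionary:
  'ate' -> 3
  'big' -> 2
  'ran' -> 5
  'big' -> 2
  'ran' -> 5
  'cat' -> 4

Encoded: [3, 2, 5, 2, 5, 4]


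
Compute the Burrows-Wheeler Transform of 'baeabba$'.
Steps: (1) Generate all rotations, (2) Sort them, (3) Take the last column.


Rotations (sorted):
  0: $baeabba -> last char: a
  1: a$baeabb -> last char: b
  2: abba$bae -> last char: e
  3: aeabba$b -> last char: b
  4: ba$baeab -> last char: b
  5: baeabba$ -> last char: $
  6: bba$baea -> last char: a
  7: eabba$ba -> last char: a


BWT = abebb$aa


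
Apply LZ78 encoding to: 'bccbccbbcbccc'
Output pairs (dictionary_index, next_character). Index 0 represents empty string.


LZ78 encoding steps:
Dictionary: {0: ''}
Step 1: w='' (idx 0), next='b' -> output (0, 'b'), add 'b' as idx 1
Step 2: w='' (idx 0), next='c' -> output (0, 'c'), add 'c' as idx 2
Step 3: w='c' (idx 2), next='b' -> output (2, 'b'), add 'cb' as idx 3
Step 4: w='c' (idx 2), next='c' -> output (2, 'c'), add 'cc' as idx 4
Step 5: w='b' (idx 1), next='b' -> output (1, 'b'), add 'bb' as idx 5
Step 6: w='cb' (idx 3), next='c' -> output (3, 'c'), add 'cbc' as idx 6
Step 7: w='cc' (idx 4), end of input -> output (4, '')


Encoded: [(0, 'b'), (0, 'c'), (2, 'b'), (2, 'c'), (1, 'b'), (3, 'c'), (4, '')]


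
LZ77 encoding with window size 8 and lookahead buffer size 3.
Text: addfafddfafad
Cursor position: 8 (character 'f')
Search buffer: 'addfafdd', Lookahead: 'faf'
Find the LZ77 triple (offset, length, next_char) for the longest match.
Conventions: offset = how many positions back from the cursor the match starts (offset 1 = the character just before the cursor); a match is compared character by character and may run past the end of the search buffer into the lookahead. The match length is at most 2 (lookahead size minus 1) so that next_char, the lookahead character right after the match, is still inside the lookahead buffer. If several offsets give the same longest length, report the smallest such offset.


Try each offset into the search buffer:
  offset=1 (pos 7, char 'd'): match length 0
  offset=2 (pos 6, char 'd'): match length 0
  offset=3 (pos 5, char 'f'): match length 1
  offset=4 (pos 4, char 'a'): match length 0
  offset=5 (pos 3, char 'f'): match length 2
  offset=6 (pos 2, char 'd'): match length 0
  offset=7 (pos 1, char 'd'): match length 0
  offset=8 (pos 0, char 'a'): match length 0
Longest match has length 2 at offset 5.
next_char = character at position 8 + 2 = 10 -> 'f'

Best match: offset=5, length=2 (matching 'fa' starting at position 3)
LZ77 triple: (5, 2, 'f')


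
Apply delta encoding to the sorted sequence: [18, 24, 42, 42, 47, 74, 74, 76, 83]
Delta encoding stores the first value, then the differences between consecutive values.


First value: 18
Deltas:
  24 - 18 = 6
  42 - 24 = 18
  42 - 42 = 0
  47 - 42 = 5
  74 - 47 = 27
  74 - 74 = 0
  76 - 74 = 2
  83 - 76 = 7


Delta encoded: [18, 6, 18, 0, 5, 27, 0, 2, 7]


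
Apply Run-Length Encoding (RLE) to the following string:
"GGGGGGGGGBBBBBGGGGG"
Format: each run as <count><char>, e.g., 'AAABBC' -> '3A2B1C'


Scanning runs left to right:
  i=0: run of 'G' x 9 -> '9G'
  i=9: run of 'B' x 5 -> '5B'
  i=14: run of 'G' x 5 -> '5G'

RLE = 9G5B5G


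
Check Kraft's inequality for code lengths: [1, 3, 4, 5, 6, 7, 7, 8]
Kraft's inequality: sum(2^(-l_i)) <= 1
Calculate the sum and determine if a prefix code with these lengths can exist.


Sum = 2^(-1) + 2^(-3) + 2^(-4) + 2^(-5) + 2^(-6) + 2^(-7) + 2^(-7) + 2^(-8)
    = 0.5 + 0.125 + 0.0625 + 0.03125 + 0.015625 + 0.0078125 + 0.0078125 + 0.00390625
    = 193/256 = 0.75390625
Since 0.75390625 <= 1, Kraft's inequality IS satisfied.
A prefix code with these lengths CAN exist.

Kraft sum = 0.75390625. Satisfied.


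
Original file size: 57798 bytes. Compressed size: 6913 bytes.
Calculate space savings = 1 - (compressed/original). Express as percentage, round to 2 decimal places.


ratio = compressed/original = 6913/57798 = 0.119606
savings = 1 - ratio = 1 - 0.119606 = 0.880394
as a percentage: 0.880394 * 100 = 88.04%

Space savings = 1 - 6913/57798 = 88.04%


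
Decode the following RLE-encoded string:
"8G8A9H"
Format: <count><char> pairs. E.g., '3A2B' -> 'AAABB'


Expanding each <count><char> pair:
  8G -> 'GGGGGGGG'
  8A -> 'AAAAAAAA'
  9H -> 'HHHHHHHHH'

Decoded = GGGGGGGGAAAAAAAAHHHHHHHHH


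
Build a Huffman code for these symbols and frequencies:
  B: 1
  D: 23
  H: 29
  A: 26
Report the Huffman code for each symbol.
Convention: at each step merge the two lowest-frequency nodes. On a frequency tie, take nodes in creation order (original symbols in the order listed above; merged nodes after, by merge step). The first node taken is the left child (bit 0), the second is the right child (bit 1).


Huffman tree construction:
Step 1: Merge B(1) + D(23) = 24
Step 2: Merge (B+D)(24) + A(26) = 50
Step 3: Merge H(29) + ((B+D)+A)(50) = 79
Read each symbol's code off the tree from the root (left child = 0, right child = 1).

Codes:
  B: 100 (length 3)
  D: 101 (length 3)
  H: 0 (length 1)
  A: 11 (length 2)
Average code length: 153/79 = 1.9367 bits/symbol


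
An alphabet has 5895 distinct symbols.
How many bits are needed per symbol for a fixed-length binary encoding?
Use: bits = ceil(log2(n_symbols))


log2(5895) = 12.5253
Bracket: 2^12 = 4096 < 5895 <= 2^13 = 8192
So ceil(log2(5895)) = 13

bits = ceil(log2(5895)) = ceil(12.5253) = 13 bits


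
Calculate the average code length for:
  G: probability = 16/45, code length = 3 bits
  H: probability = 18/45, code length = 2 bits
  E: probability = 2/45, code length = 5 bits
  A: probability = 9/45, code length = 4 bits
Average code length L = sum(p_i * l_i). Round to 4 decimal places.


Weighted contributions p_i * l_i:
  G: (16/45) * 3 = 48/45
  H: (18/45) * 2 = 36/45
  E: (2/45) * 5 = 10/45
  A: (9/45) * 4 = 36/45
Sum = (48 + 36 + 10 + 36)/45 = 130/45

L = 130/45 = 2.8889 bits/symbol


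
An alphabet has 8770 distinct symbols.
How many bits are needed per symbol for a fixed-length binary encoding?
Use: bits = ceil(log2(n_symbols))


log2(8770) = 13.0984
Bracket: 2^13 = 8192 < 8770 <= 2^14 = 16384
So ceil(log2(8770)) = 14

bits = ceil(log2(8770)) = ceil(13.0984) = 14 bits


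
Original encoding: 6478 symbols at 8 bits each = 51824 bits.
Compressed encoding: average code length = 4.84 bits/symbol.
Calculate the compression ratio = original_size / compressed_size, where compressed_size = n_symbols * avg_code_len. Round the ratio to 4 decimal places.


original_size = n_symbols * orig_bits = 6478 * 8 = 51824 bits
compressed_size = n_symbols * avg_code_len = 6478 * 4.84 = 31353.52 bits
ratio = original_size / compressed_size = 51824 / 31353.52 = 1.6529

Compression ratio = 1.6529


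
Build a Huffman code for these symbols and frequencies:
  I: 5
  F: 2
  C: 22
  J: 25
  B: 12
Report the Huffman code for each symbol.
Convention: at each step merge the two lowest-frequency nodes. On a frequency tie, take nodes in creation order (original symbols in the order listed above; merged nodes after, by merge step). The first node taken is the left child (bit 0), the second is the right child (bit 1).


Huffman tree construction:
Step 1: Merge F(2) + I(5) = 7
Step 2: Merge (F+I)(7) + B(12) = 19
Step 3: Merge ((F+I)+B)(19) + C(22) = 41
Step 4: Merge J(25) + (((F+I)+B)+C)(41) = 66
Read each symbol's code off the tree from the root (left child = 0, right child = 1).

Codes:
  I: 1001 (length 4)
  F: 1000 (length 4)
  C: 11 (length 2)
  J: 0 (length 1)
  B: 101 (length 3)
Average code length: 133/66 = 2.0152 bits/symbol


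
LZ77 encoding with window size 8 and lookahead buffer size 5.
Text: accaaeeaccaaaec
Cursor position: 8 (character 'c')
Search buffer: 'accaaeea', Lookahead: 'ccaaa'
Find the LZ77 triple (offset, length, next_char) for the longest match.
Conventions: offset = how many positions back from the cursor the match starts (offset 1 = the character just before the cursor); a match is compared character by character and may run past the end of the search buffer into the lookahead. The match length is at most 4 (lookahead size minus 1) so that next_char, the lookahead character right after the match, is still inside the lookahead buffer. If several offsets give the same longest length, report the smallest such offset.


Try each offset into the search buffer:
  offset=1 (pos 7, char 'a'): match length 0
  offset=2 (pos 6, char 'e'): match length 0
  offset=3 (pos 5, char 'e'): match length 0
  offset=4 (pos 4, char 'a'): match length 0
  offset=5 (pos 3, char 'a'): match length 0
  offset=6 (pos 2, char 'c'): match length 1
  offset=7 (pos 1, char 'c'): match length 4
  offset=8 (pos 0, char 'a'): match length 0
Longest match has length 4 at offset 7.
next_char = character at position 8 + 4 = 12 -> 'a'

Best match: offset=7, length=4 (matching 'ccaa' starting at position 1)
LZ77 triple: (7, 4, 'a')


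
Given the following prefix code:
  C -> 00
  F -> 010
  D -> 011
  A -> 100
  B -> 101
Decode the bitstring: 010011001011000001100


Decoding step by step:
Bits 010 -> F
Bits 011 -> D
Bits 00 -> C
Bits 101 -> B
Bits 100 -> A
Bits 00 -> C
Bits 011 -> D
Bits 00 -> C


Decoded message: FDCBACDC


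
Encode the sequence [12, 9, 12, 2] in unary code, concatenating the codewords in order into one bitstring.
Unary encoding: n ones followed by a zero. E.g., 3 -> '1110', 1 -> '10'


Encode each number as n ones followed by a terminating 0:
  12 -> 1111111111110 (13 bits)
  9 -> 1111111110 (10 bits)
  12 -> 1111111111110 (13 bits)
  2 -> 110 (3 bits)
Total length = 13 + 10 + 13 + 3 = 39 bits.

Unary([12, 9, 12, 2]) = 111111111111011111111101111111111110110 (39 bits)


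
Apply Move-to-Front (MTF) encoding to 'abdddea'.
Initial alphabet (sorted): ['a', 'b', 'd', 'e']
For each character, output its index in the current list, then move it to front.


MTF encoding:
'a': index 0 in ['a', 'b', 'd', 'e'] -> ['a', 'b', 'd', 'e']
'b': index 1 in ['a', 'b', 'd', 'e'] -> ['b', 'a', 'd', 'e']
'd': index 2 in ['b', 'a', 'd', 'e'] -> ['d', 'b', 'a', 'e']
'd': index 0 in ['d', 'b', 'a', 'e'] -> ['d', 'b', 'a', 'e']
'd': index 0 in ['d', 'b', 'a', 'e'] -> ['d', 'b', 'a', 'e']
'e': index 3 in ['d', 'b', 'a', 'e'] -> ['e', 'd', 'b', 'a']
'a': index 3 in ['e', 'd', 'b', 'a'] -> ['a', 'e', 'd', 'b']


Output: [0, 1, 2, 0, 0, 3, 3]


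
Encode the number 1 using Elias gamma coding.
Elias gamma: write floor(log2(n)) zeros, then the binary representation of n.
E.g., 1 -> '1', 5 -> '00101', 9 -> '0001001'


num_bits = floor(log2(1)) + 1 = 1
leading_zeros = num_bits - 1 = 0
binary(1) = 1

Elias gamma(1) = '' + '1' = 1 (1 bits)


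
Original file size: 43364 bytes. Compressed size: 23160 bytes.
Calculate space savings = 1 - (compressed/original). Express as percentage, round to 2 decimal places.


ratio = compressed/original = 23160/43364 = 0.534084
savings = 1 - ratio = 1 - 0.534084 = 0.465916
as a percentage: 0.465916 * 100 = 46.59%

Space savings = 1 - 23160/43364 = 46.59%


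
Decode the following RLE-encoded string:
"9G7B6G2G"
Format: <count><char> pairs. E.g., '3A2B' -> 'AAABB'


Expanding each <count><char> pair:
  9G -> 'GGGGGGGGG'
  7B -> 'BBBBBBB'
  6G -> 'GGGGGG'
  2G -> 'GG'

Decoded = GGGGGGGGGBBBBBBBGGGGGGGG


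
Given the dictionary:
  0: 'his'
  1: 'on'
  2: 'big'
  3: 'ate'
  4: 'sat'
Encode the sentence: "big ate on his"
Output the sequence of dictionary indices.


Look up each word in the dictionary:
  'big' -> 2
  'ate' -> 3
  'on' -> 1
  'his' -> 0

Encoded: [2, 3, 1, 0]


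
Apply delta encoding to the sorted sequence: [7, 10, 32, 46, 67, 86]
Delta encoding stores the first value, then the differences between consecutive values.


First value: 7
Deltas:
  10 - 7 = 3
  32 - 10 = 22
  46 - 32 = 14
  67 - 46 = 21
  86 - 67 = 19


Delta encoded: [7, 3, 22, 14, 21, 19]


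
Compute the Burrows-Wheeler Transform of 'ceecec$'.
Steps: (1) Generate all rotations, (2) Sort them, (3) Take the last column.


Rotations (sorted):
  0: $ceecec -> last char: c
  1: c$ceece -> last char: e
  2: cec$cee -> last char: e
  3: ceecec$ -> last char: $
  4: ec$ceec -> last char: c
  5: ecec$ce -> last char: e
  6: eecec$c -> last char: c


BWT = cee$cec


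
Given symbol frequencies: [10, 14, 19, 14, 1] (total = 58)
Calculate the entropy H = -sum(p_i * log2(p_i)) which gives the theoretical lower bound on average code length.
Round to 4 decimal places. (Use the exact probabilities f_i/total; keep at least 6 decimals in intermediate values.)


Per-symbol terms -p_i * log2(p_i) with p_i = f_i/58:
  p = 10/58 = 0.172414: log2(p) = -2.536053, -p*log2(p) = 0.437251
  p = 14/58 = 0.241379: log2(p) = -2.050626, -p*log2(p) = 0.494979
  p = 19/58 = 0.327586: log2(p) = -1.610053, -p*log2(p) = 0.527431
  p = 14/58 = 0.241379: log2(p) = -2.050626, -p*log2(p) = 0.494979
  p = 1/58 = 0.017241: log2(p) = -5.857981, -p*log2(p) = 0.101000
H = 0.437251 + 0.494979 + 0.527431 + 0.494979 + 0.101000 = 2.055640

H = 2.0556 bits/symbol


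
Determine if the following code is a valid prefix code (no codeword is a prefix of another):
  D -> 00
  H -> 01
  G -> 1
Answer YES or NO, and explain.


Checking each pair (does one codeword prefix another?):
  D='00' vs H='01': no prefix
  D='00' vs G='1': no prefix
  H='01' vs D='00': no prefix
  H='01' vs G='1': no prefix
  G='1' vs D='00': no prefix
  G='1' vs H='01': no prefix
No violation found over all pairs.

YES -- this is a valid prefix code. No codeword is a prefix of any other codeword.


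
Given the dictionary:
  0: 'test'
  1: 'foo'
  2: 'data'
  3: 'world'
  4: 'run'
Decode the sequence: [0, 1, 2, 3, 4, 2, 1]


Look up each index in the dictionary:
  0 -> 'test'
  1 -> 'foo'
  2 -> 'data'
  3 -> 'world'
  4 -> 'run'
  2 -> 'data'
  1 -> 'foo'

Decoded: "test foo data world run data foo"


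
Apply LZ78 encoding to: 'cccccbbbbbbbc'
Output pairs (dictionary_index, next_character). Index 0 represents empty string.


LZ78 encoding steps:
Dictionary: {0: ''}
Step 1: w='' (idx 0), next='c' -> output (0, 'c'), add 'c' as idx 1
Step 2: w='c' (idx 1), next='c' -> output (1, 'c'), add 'cc' as idx 2
Step 3: w='cc' (idx 2), next='b' -> output (2, 'b'), add 'ccb' as idx 3
Step 4: w='' (idx 0), next='b' -> output (0, 'b'), add 'b' as idx 4
Step 5: w='b' (idx 4), next='b' -> output (4, 'b'), add 'bb' as idx 5
Step 6: w='bb' (idx 5), next='b' -> output (5, 'b'), add 'bbb' as idx 6
Step 7: w='c' (idx 1), end of input -> output (1, '')


Encoded: [(0, 'c'), (1, 'c'), (2, 'b'), (0, 'b'), (4, 'b'), (5, 'b'), (1, '')]


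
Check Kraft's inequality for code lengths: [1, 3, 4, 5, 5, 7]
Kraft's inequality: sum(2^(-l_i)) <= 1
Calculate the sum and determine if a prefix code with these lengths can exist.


Sum = 2^(-1) + 2^(-3) + 2^(-4) + 2^(-5) + 2^(-5) + 2^(-7)
    = 0.5 + 0.125 + 0.0625 + 0.03125 + 0.03125 + 0.0078125
    = 97/128 = 0.7578125
Since 0.7578125 <= 1, Kraft's inequality IS satisfied.
A prefix code with these lengths CAN exist.

Kraft sum = 0.7578125. Satisfied.


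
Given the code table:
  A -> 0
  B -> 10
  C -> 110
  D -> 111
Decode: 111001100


Decoding:
111 -> D
0 -> A
0 -> A
110 -> C
0 -> A


Result: DAACA


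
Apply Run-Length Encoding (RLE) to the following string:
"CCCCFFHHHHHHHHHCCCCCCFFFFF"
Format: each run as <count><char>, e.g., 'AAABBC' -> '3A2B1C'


Scanning runs left to right:
  i=0: run of 'C' x 4 -> '4C'
  i=4: run of 'F' x 2 -> '2F'
  i=6: run of 'H' x 9 -> '9H'
  i=15: run of 'C' x 6 -> '6C'
  i=21: run of 'F' x 5 -> '5F'

RLE = 4C2F9H6C5F


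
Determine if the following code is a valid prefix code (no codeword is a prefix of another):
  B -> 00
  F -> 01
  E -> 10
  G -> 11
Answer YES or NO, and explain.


Checking each pair (does one codeword prefix another?):
  B='00' vs F='01': no prefix
  B='00' vs E='10': no prefix
  B='00' vs G='11': no prefix
  F='01' vs B='00': no prefix
  F='01' vs E='10': no prefix
  F='01' vs G='11': no prefix
  E='10' vs B='00': no prefix
  E='10' vs F='01': no prefix
  E='10' vs G='11': no prefix
  G='11' vs B='00': no prefix
  G='11' vs F='01': no prefix
  G='11' vs E='10': no prefix
No violation found over all pairs.

YES -- this is a valid prefix code. No codeword is a prefix of any other codeword.


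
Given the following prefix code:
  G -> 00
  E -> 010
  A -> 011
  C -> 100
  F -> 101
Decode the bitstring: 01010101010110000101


Decoding step by step:
Bits 010 -> E
Bits 101 -> F
Bits 010 -> E
Bits 101 -> F
Bits 100 -> C
Bits 00 -> G
Bits 101 -> F


Decoded message: EFEFCGF


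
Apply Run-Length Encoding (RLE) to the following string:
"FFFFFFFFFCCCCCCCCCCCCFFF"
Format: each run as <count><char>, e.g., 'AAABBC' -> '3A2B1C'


Scanning runs left to right:
  i=0: run of 'F' x 9 -> '9F'
  i=9: run of 'C' x 12 -> '12C'
  i=21: run of 'F' x 3 -> '3F'

RLE = 9F12C3F


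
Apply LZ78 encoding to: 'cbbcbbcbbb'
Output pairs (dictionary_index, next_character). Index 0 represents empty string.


LZ78 encoding steps:
Dictionary: {0: ''}
Step 1: w='' (idx 0), next='c' -> output (0, 'c'), add 'c' as idx 1
Step 2: w='' (idx 0), next='b' -> output (0, 'b'), add 'b' as idx 2
Step 3: w='b' (idx 2), next='c' -> output (2, 'c'), add 'bc' as idx 3
Step 4: w='b' (idx 2), next='b' -> output (2, 'b'), add 'bb' as idx 4
Step 5: w='c' (idx 1), next='b' -> output (1, 'b'), add 'cb' as idx 5
Step 6: w='bb' (idx 4), end of input -> output (4, '')


Encoded: [(0, 'c'), (0, 'b'), (2, 'c'), (2, 'b'), (1, 'b'), (4, '')]


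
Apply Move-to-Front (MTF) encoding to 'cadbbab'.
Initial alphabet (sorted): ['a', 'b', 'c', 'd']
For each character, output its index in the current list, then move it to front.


MTF encoding:
'c': index 2 in ['a', 'b', 'c', 'd'] -> ['c', 'a', 'b', 'd']
'a': index 1 in ['c', 'a', 'b', 'd'] -> ['a', 'c', 'b', 'd']
'd': index 3 in ['a', 'c', 'b', 'd'] -> ['d', 'a', 'c', 'b']
'b': index 3 in ['d', 'a', 'c', 'b'] -> ['b', 'd', 'a', 'c']
'b': index 0 in ['b', 'd', 'a', 'c'] -> ['b', 'd', 'a', 'c']
'a': index 2 in ['b', 'd', 'a', 'c'] -> ['a', 'b', 'd', 'c']
'b': index 1 in ['a', 'b', 'd', 'c'] -> ['b', 'a', 'd', 'c']


Output: [2, 1, 3, 3, 0, 2, 1]


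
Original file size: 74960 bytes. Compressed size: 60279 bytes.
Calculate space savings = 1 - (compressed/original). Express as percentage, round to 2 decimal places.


ratio = compressed/original = 60279/74960 = 0.804149
savings = 1 - ratio = 1 - 0.804149 = 0.195851
as a percentage: 0.195851 * 100 = 19.59%

Space savings = 1 - 60279/74960 = 19.59%


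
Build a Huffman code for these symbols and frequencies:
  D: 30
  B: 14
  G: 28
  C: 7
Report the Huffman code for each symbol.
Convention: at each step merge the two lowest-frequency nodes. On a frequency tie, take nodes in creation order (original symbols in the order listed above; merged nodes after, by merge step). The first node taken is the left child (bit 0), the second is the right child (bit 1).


Huffman tree construction:
Step 1: Merge C(7) + B(14) = 21
Step 2: Merge (C+B)(21) + G(28) = 49
Step 3: Merge D(30) + ((C+B)+G)(49) = 79
Read each symbol's code off the tree from the root (left child = 0, right child = 1).

Codes:
  D: 0 (length 1)
  B: 101 (length 3)
  G: 11 (length 2)
  C: 100 (length 3)
Average code length: 149/79 = 1.8861 bits/symbol


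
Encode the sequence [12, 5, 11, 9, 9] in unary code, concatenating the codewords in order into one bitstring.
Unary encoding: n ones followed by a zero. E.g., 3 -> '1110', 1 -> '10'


Encode each number as n ones followed by a terminating 0:
  12 -> 1111111111110 (13 bits)
  5 -> 111110 (6 bits)
  11 -> 111111111110 (12 bits)
  9 -> 1111111110 (10 bits)
  9 -> 1111111110 (10 bits)
Total length = 13 + 6 + 12 + 10 + 10 = 51 bits.

Unary([12, 5, 11, 9, 9]) = 111111111111011111011111111111011111111101111111110 (51 bits)


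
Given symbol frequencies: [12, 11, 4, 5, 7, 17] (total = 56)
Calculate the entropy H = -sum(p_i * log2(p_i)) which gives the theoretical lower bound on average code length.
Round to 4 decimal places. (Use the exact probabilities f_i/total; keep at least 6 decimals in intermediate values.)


Per-symbol terms -p_i * log2(p_i) with p_i = f_i/56:
  p = 12/56 = 0.214286: log2(p) = -2.222392, -p*log2(p) = 0.476227
  p = 11/56 = 0.196429: log2(p) = -2.347923, -p*log2(p) = 0.461199
  p = 4/56 = 0.071429: log2(p) = -3.807355, -p*log2(p) = 0.271954
  p = 5/56 = 0.089286: log2(p) = -3.485427, -p*log2(p) = 0.311199
  p = 7/56 = 0.125000: log2(p) = -3.000000, -p*log2(p) = 0.375000
  p = 17/56 = 0.303571: log2(p) = -1.719892, -p*log2(p) = 0.522110
H = 0.476227 + 0.461199 + 0.271954 + 0.311199 + 0.375000 + 0.522110 = 2.417689

H = 2.4177 bits/symbol


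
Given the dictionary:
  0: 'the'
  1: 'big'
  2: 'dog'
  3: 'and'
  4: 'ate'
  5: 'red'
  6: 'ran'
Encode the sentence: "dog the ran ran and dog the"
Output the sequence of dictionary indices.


Look up each word in the dictionary:
  'dog' -> 2
  'the' -> 0
  'ran' -> 6
  'ran' -> 6
  'and' -> 3
  'dog' -> 2
  'the' -> 0

Encoded: [2, 0, 6, 6, 3, 2, 0]


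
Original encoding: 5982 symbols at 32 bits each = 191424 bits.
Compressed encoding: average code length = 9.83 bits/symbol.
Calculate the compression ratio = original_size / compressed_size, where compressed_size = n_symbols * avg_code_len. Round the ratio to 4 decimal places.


original_size = n_symbols * orig_bits = 5982 * 32 = 191424 bits
compressed_size = n_symbols * avg_code_len = 5982 * 9.83 = 58803.06 bits
ratio = original_size / compressed_size = 191424 / 58803.06 = 3.2553

Compression ratio = 3.2553


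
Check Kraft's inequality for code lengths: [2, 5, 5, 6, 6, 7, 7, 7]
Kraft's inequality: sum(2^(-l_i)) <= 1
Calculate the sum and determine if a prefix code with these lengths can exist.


Sum = 2^(-2) + 2^(-5) + 2^(-5) + 2^(-6) + 2^(-6) + 2^(-7) + 2^(-7) + 2^(-7)
    = 0.25 + 0.03125 + 0.03125 + 0.015625 + 0.015625 + 0.0078125 + 0.0078125 + 0.0078125
    = 47/128 = 0.3671875
Since 0.3671875 <= 1, Kraft's inequality IS satisfied.
A prefix code with these lengths CAN exist.

Kraft sum = 0.3671875. Satisfied.


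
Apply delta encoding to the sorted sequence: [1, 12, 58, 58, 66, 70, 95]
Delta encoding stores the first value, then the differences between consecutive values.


First value: 1
Deltas:
  12 - 1 = 11
  58 - 12 = 46
  58 - 58 = 0
  66 - 58 = 8
  70 - 66 = 4
  95 - 70 = 25


Delta encoded: [1, 11, 46, 0, 8, 4, 25]


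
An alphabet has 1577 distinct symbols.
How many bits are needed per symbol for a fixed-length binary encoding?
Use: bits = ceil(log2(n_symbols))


log2(1577) = 10.623
Bracket: 2^10 = 1024 < 1577 <= 2^11 = 2048
So ceil(log2(1577)) = 11

bits = ceil(log2(1577)) = ceil(10.623) = 11 bits


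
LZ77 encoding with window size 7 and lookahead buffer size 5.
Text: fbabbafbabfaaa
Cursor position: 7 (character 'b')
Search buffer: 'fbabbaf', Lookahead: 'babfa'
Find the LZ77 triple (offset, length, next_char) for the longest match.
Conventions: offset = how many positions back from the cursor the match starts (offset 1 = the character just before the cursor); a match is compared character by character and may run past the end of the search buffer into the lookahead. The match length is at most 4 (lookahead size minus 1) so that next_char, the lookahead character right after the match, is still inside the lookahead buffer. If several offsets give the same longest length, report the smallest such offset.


Try each offset into the search buffer:
  offset=1 (pos 6, char 'f'): match length 0
  offset=2 (pos 5, char 'a'): match length 0
  offset=3 (pos 4, char 'b'): match length 2
  offset=4 (pos 3, char 'b'): match length 1
  offset=5 (pos 2, char 'a'): match length 0
  offset=6 (pos 1, char 'b'): match length 3
  offset=7 (pos 0, char 'f'): match length 0
Longest match has length 3 at offset 6.
next_char = character at position 7 + 3 = 10 -> 'f'

Best match: offset=6, length=3 (matching 'bab' starting at position 1)
LZ77 triple: (6, 3, 'f')


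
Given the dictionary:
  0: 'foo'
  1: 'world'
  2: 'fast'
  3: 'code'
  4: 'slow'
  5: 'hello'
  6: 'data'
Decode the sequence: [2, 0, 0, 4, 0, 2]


Look up each index in the dictionary:
  2 -> 'fast'
  0 -> 'foo'
  0 -> 'foo'
  4 -> 'slow'
  0 -> 'foo'
  2 -> 'fast'

Decoded: "fast foo foo slow foo fast"


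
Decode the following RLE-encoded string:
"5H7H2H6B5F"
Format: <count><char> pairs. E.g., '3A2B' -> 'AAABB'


Expanding each <count><char> pair:
  5H -> 'HHHHH'
  7H -> 'HHHHHHH'
  2H -> 'HH'
  6B -> 'BBBBBB'
  5F -> 'FFFFF'

Decoded = HHHHHHHHHHHHHHBBBBBBFFFFF


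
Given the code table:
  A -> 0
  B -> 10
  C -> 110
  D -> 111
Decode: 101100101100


Decoding:
10 -> B
110 -> C
0 -> A
10 -> B
110 -> C
0 -> A


Result: BCABCA


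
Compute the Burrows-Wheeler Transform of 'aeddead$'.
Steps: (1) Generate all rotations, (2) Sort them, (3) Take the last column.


Rotations (sorted):
  0: $aeddead -> last char: d
  1: ad$aedde -> last char: e
  2: aeddead$ -> last char: $
  3: d$aeddea -> last char: a
  4: ddead$ae -> last char: e
  5: dead$aed -> last char: d
  6: ead$aedd -> last char: d
  7: eddead$a -> last char: a


BWT = de$aedda


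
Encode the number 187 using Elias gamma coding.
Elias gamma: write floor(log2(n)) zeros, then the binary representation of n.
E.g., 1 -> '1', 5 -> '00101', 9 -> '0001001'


num_bits = floor(log2(187)) + 1 = 8
leading_zeros = num_bits - 1 = 7
binary(187) = 10111011

Elias gamma(187) = '0000000' + '10111011' = 000000010111011 (15 bits)


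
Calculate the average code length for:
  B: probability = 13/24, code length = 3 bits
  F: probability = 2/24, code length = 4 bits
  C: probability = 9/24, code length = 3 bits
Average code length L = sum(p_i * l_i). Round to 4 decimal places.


Weighted contributions p_i * l_i:
  B: (13/24) * 3 = 39/24
  F: (2/24) * 4 = 8/24
  C: (9/24) * 3 = 27/24
Sum = (39 + 8 + 27)/24 = 74/24

L = 74/24 = 3.0833 bits/symbol


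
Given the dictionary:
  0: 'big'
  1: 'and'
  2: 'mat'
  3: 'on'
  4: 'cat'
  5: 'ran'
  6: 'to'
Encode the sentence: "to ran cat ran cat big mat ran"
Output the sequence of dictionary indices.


Look up each word in the dictionary:
  'to' -> 6
  'ran' -> 5
  'cat' -> 4
  'ran' -> 5
  'cat' -> 4
  'big' -> 0
  'mat' -> 2
  'ran' -> 5

Encoded: [6, 5, 4, 5, 4, 0, 2, 5]


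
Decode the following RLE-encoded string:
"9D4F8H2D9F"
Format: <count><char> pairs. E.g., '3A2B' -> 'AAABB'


Expanding each <count><char> pair:
  9D -> 'DDDDDDDDD'
  4F -> 'FFFF'
  8H -> 'HHHHHHHH'
  2D -> 'DD'
  9F -> 'FFFFFFFFF'

Decoded = DDDDDDDDDFFFFHHHHHHHHDDFFFFFFFFF


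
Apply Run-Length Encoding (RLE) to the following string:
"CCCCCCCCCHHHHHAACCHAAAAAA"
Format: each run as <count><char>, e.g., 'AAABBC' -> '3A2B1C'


Scanning runs left to right:
  i=0: run of 'C' x 9 -> '9C'
  i=9: run of 'H' x 5 -> '5H'
  i=14: run of 'A' x 2 -> '2A'
  i=16: run of 'C' x 2 -> '2C'
  i=18: run of 'H' x 1 -> '1H'
  i=19: run of 'A' x 6 -> '6A'

RLE = 9C5H2A2C1H6A


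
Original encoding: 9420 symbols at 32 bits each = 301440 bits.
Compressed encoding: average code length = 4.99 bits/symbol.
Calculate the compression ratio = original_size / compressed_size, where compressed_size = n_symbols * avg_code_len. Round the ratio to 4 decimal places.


original_size = n_symbols * orig_bits = 9420 * 32 = 301440 bits
compressed_size = n_symbols * avg_code_len = 9420 * 4.99 = 47005.8 bits
ratio = original_size / compressed_size = 301440 / 47005.8 = 6.4128

Compression ratio = 6.4128


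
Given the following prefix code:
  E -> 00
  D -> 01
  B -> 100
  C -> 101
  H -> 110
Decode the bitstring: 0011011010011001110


Decoding step by step:
Bits 00 -> E
Bits 110 -> H
Bits 110 -> H
Bits 100 -> B
Bits 110 -> H
Bits 01 -> D
Bits 110 -> H


Decoded message: EHHBHDH
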